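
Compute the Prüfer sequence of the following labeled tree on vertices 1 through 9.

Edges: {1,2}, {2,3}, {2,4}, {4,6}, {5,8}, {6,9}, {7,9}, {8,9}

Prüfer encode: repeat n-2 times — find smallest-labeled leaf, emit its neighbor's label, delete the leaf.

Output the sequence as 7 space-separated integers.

Step 1: leaves = {1,3,5,7}. Remove smallest leaf 1, emit neighbor 2.
Step 2: leaves = {3,5,7}. Remove smallest leaf 3, emit neighbor 2.
Step 3: leaves = {2,5,7}. Remove smallest leaf 2, emit neighbor 4.
Step 4: leaves = {4,5,7}. Remove smallest leaf 4, emit neighbor 6.
Step 5: leaves = {5,6,7}. Remove smallest leaf 5, emit neighbor 8.
Step 6: leaves = {6,7,8}. Remove smallest leaf 6, emit neighbor 9.
Step 7: leaves = {7,8}. Remove smallest leaf 7, emit neighbor 9.
Done: 2 vertices remain (8, 9). Sequence = [2 2 4 6 8 9 9]

Answer: 2 2 4 6 8 9 9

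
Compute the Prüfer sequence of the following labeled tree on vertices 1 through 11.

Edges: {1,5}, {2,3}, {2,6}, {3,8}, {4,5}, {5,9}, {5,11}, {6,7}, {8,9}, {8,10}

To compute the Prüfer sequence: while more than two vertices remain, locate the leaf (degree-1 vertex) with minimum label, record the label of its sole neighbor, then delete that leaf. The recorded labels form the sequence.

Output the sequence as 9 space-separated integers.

Answer: 5 5 6 2 3 8 8 9 5

Derivation:
Step 1: leaves = {1,4,7,10,11}. Remove smallest leaf 1, emit neighbor 5.
Step 2: leaves = {4,7,10,11}. Remove smallest leaf 4, emit neighbor 5.
Step 3: leaves = {7,10,11}. Remove smallest leaf 7, emit neighbor 6.
Step 4: leaves = {6,10,11}. Remove smallest leaf 6, emit neighbor 2.
Step 5: leaves = {2,10,11}. Remove smallest leaf 2, emit neighbor 3.
Step 6: leaves = {3,10,11}. Remove smallest leaf 3, emit neighbor 8.
Step 7: leaves = {10,11}. Remove smallest leaf 10, emit neighbor 8.
Step 8: leaves = {8,11}. Remove smallest leaf 8, emit neighbor 9.
Step 9: leaves = {9,11}. Remove smallest leaf 9, emit neighbor 5.
Done: 2 vertices remain (5, 11). Sequence = [5 5 6 2 3 8 8 9 5]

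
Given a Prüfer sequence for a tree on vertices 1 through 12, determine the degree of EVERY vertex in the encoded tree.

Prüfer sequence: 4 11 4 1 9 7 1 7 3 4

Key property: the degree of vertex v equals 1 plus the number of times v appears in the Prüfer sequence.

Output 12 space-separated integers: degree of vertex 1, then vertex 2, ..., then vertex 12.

p_1 = 4: count[4] becomes 1
p_2 = 11: count[11] becomes 1
p_3 = 4: count[4] becomes 2
p_4 = 1: count[1] becomes 1
p_5 = 9: count[9] becomes 1
p_6 = 7: count[7] becomes 1
p_7 = 1: count[1] becomes 2
p_8 = 7: count[7] becomes 2
p_9 = 3: count[3] becomes 1
p_10 = 4: count[4] becomes 3
Degrees (1 + count): deg[1]=1+2=3, deg[2]=1+0=1, deg[3]=1+1=2, deg[4]=1+3=4, deg[5]=1+0=1, deg[6]=1+0=1, deg[7]=1+2=3, deg[8]=1+0=1, deg[9]=1+1=2, deg[10]=1+0=1, deg[11]=1+1=2, deg[12]=1+0=1

Answer: 3 1 2 4 1 1 3 1 2 1 2 1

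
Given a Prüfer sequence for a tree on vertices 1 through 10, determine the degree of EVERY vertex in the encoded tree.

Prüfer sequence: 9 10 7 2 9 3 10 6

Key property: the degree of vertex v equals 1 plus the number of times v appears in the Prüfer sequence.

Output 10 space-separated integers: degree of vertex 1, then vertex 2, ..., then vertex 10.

Answer: 1 2 2 1 1 2 2 1 3 3

Derivation:
p_1 = 9: count[9] becomes 1
p_2 = 10: count[10] becomes 1
p_3 = 7: count[7] becomes 1
p_4 = 2: count[2] becomes 1
p_5 = 9: count[9] becomes 2
p_6 = 3: count[3] becomes 1
p_7 = 10: count[10] becomes 2
p_8 = 6: count[6] becomes 1
Degrees (1 + count): deg[1]=1+0=1, deg[2]=1+1=2, deg[3]=1+1=2, deg[4]=1+0=1, deg[5]=1+0=1, deg[6]=1+1=2, deg[7]=1+1=2, deg[8]=1+0=1, deg[9]=1+2=3, deg[10]=1+2=3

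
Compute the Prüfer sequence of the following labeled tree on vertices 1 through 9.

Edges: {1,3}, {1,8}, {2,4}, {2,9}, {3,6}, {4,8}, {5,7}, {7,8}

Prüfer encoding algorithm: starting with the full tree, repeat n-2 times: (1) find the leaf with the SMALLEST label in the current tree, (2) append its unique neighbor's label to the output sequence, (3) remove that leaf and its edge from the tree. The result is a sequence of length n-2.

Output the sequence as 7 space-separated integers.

Answer: 7 3 1 8 8 4 2

Derivation:
Step 1: leaves = {5,6,9}. Remove smallest leaf 5, emit neighbor 7.
Step 2: leaves = {6,7,9}. Remove smallest leaf 6, emit neighbor 3.
Step 3: leaves = {3,7,9}. Remove smallest leaf 3, emit neighbor 1.
Step 4: leaves = {1,7,9}. Remove smallest leaf 1, emit neighbor 8.
Step 5: leaves = {7,9}. Remove smallest leaf 7, emit neighbor 8.
Step 6: leaves = {8,9}. Remove smallest leaf 8, emit neighbor 4.
Step 7: leaves = {4,9}. Remove smallest leaf 4, emit neighbor 2.
Done: 2 vertices remain (2, 9). Sequence = [7 3 1 8 8 4 2]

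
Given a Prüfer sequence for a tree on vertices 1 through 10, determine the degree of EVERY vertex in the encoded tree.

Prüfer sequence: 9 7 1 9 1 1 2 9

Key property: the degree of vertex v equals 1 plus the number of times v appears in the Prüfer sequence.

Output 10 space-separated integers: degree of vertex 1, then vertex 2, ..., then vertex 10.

Answer: 4 2 1 1 1 1 2 1 4 1

Derivation:
p_1 = 9: count[9] becomes 1
p_2 = 7: count[7] becomes 1
p_3 = 1: count[1] becomes 1
p_4 = 9: count[9] becomes 2
p_5 = 1: count[1] becomes 2
p_6 = 1: count[1] becomes 3
p_7 = 2: count[2] becomes 1
p_8 = 9: count[9] becomes 3
Degrees (1 + count): deg[1]=1+3=4, deg[2]=1+1=2, deg[3]=1+0=1, deg[4]=1+0=1, deg[5]=1+0=1, deg[6]=1+0=1, deg[7]=1+1=2, deg[8]=1+0=1, deg[9]=1+3=4, deg[10]=1+0=1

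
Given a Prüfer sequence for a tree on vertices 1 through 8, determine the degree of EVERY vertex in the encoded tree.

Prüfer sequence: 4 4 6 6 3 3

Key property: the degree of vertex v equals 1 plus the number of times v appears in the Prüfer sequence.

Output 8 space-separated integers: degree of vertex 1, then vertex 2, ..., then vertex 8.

p_1 = 4: count[4] becomes 1
p_2 = 4: count[4] becomes 2
p_3 = 6: count[6] becomes 1
p_4 = 6: count[6] becomes 2
p_5 = 3: count[3] becomes 1
p_6 = 3: count[3] becomes 2
Degrees (1 + count): deg[1]=1+0=1, deg[2]=1+0=1, deg[3]=1+2=3, deg[4]=1+2=3, deg[5]=1+0=1, deg[6]=1+2=3, deg[7]=1+0=1, deg[8]=1+0=1

Answer: 1 1 3 3 1 3 1 1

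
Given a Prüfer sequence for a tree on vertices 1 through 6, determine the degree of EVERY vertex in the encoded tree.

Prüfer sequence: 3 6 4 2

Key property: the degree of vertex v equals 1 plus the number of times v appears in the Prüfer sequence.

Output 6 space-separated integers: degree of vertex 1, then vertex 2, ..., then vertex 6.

p_1 = 3: count[3] becomes 1
p_2 = 6: count[6] becomes 1
p_3 = 4: count[4] becomes 1
p_4 = 2: count[2] becomes 1
Degrees (1 + count): deg[1]=1+0=1, deg[2]=1+1=2, deg[3]=1+1=2, deg[4]=1+1=2, deg[5]=1+0=1, deg[6]=1+1=2

Answer: 1 2 2 2 1 2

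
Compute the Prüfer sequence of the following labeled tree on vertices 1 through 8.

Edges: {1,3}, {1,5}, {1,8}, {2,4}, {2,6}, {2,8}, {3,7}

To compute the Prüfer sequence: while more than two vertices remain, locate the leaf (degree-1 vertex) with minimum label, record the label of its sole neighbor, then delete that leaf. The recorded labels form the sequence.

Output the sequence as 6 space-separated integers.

Step 1: leaves = {4,5,6,7}. Remove smallest leaf 4, emit neighbor 2.
Step 2: leaves = {5,6,7}. Remove smallest leaf 5, emit neighbor 1.
Step 3: leaves = {6,7}. Remove smallest leaf 6, emit neighbor 2.
Step 4: leaves = {2,7}. Remove smallest leaf 2, emit neighbor 8.
Step 5: leaves = {7,8}. Remove smallest leaf 7, emit neighbor 3.
Step 6: leaves = {3,8}. Remove smallest leaf 3, emit neighbor 1.
Done: 2 vertices remain (1, 8). Sequence = [2 1 2 8 3 1]

Answer: 2 1 2 8 3 1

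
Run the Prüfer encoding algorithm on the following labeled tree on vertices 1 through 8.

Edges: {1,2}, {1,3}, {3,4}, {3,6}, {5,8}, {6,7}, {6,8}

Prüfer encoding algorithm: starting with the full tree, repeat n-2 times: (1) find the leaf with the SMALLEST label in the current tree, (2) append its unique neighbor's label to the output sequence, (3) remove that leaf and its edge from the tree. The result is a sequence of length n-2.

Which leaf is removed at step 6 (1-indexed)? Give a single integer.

Answer: 7

Derivation:
Step 1: current leaves = {2,4,5,7}. Remove leaf 2 (neighbor: 1).
Step 2: current leaves = {1,4,5,7}. Remove leaf 1 (neighbor: 3).
Step 3: current leaves = {4,5,7}. Remove leaf 4 (neighbor: 3).
Step 4: current leaves = {3,5,7}. Remove leaf 3 (neighbor: 6).
Step 5: current leaves = {5,7}. Remove leaf 5 (neighbor: 8).
Step 6: current leaves = {7,8}. Remove leaf 7 (neighbor: 6).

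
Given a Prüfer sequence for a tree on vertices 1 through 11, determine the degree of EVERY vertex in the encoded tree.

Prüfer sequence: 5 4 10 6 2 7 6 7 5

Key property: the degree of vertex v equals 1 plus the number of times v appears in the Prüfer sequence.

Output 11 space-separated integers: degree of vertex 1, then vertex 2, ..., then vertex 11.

Answer: 1 2 1 2 3 3 3 1 1 2 1

Derivation:
p_1 = 5: count[5] becomes 1
p_2 = 4: count[4] becomes 1
p_3 = 10: count[10] becomes 1
p_4 = 6: count[6] becomes 1
p_5 = 2: count[2] becomes 1
p_6 = 7: count[7] becomes 1
p_7 = 6: count[6] becomes 2
p_8 = 7: count[7] becomes 2
p_9 = 5: count[5] becomes 2
Degrees (1 + count): deg[1]=1+0=1, deg[2]=1+1=2, deg[3]=1+0=1, deg[4]=1+1=2, deg[5]=1+2=3, deg[6]=1+2=3, deg[7]=1+2=3, deg[8]=1+0=1, deg[9]=1+0=1, deg[10]=1+1=2, deg[11]=1+0=1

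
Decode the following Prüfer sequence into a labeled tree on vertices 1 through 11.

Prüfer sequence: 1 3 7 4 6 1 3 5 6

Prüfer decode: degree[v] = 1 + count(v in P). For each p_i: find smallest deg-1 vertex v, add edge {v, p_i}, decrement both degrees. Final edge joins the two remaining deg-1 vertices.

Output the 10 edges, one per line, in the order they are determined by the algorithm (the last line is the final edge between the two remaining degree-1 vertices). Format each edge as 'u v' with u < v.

Initial degrees: {1:3, 2:1, 3:3, 4:2, 5:2, 6:3, 7:2, 8:1, 9:1, 10:1, 11:1}
Step 1: smallest deg-1 vertex = 2, p_1 = 1. Add edge {1,2}. Now deg[2]=0, deg[1]=2.
Step 2: smallest deg-1 vertex = 8, p_2 = 3. Add edge {3,8}. Now deg[8]=0, deg[3]=2.
Step 3: smallest deg-1 vertex = 9, p_3 = 7. Add edge {7,9}. Now deg[9]=0, deg[7]=1.
Step 4: smallest deg-1 vertex = 7, p_4 = 4. Add edge {4,7}. Now deg[7]=0, deg[4]=1.
Step 5: smallest deg-1 vertex = 4, p_5 = 6. Add edge {4,6}. Now deg[4]=0, deg[6]=2.
Step 6: smallest deg-1 vertex = 10, p_6 = 1. Add edge {1,10}. Now deg[10]=0, deg[1]=1.
Step 7: smallest deg-1 vertex = 1, p_7 = 3. Add edge {1,3}. Now deg[1]=0, deg[3]=1.
Step 8: smallest deg-1 vertex = 3, p_8 = 5. Add edge {3,5}. Now deg[3]=0, deg[5]=1.
Step 9: smallest deg-1 vertex = 5, p_9 = 6. Add edge {5,6}. Now deg[5]=0, deg[6]=1.
Final: two remaining deg-1 vertices are 6, 11. Add edge {6,11}.

Answer: 1 2
3 8
7 9
4 7
4 6
1 10
1 3
3 5
5 6
6 11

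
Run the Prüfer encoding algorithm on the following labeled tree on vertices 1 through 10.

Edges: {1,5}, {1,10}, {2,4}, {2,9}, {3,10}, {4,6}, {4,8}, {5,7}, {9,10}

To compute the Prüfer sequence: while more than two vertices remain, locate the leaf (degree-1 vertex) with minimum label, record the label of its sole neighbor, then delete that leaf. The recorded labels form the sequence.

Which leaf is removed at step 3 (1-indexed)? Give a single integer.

Answer: 7

Derivation:
Step 1: current leaves = {3,6,7,8}. Remove leaf 3 (neighbor: 10).
Step 2: current leaves = {6,7,8}. Remove leaf 6 (neighbor: 4).
Step 3: current leaves = {7,8}. Remove leaf 7 (neighbor: 5).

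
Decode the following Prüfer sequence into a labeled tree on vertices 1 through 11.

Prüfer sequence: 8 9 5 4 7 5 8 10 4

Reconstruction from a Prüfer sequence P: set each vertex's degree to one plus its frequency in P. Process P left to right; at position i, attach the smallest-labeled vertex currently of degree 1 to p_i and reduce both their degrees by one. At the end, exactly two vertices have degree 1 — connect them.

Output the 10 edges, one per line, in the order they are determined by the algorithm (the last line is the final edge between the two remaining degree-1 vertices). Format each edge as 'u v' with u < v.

Initial degrees: {1:1, 2:1, 3:1, 4:3, 5:3, 6:1, 7:2, 8:3, 9:2, 10:2, 11:1}
Step 1: smallest deg-1 vertex = 1, p_1 = 8. Add edge {1,8}. Now deg[1]=0, deg[8]=2.
Step 2: smallest deg-1 vertex = 2, p_2 = 9. Add edge {2,9}. Now deg[2]=0, deg[9]=1.
Step 3: smallest deg-1 vertex = 3, p_3 = 5. Add edge {3,5}. Now deg[3]=0, deg[5]=2.
Step 4: smallest deg-1 vertex = 6, p_4 = 4. Add edge {4,6}. Now deg[6]=0, deg[4]=2.
Step 5: smallest deg-1 vertex = 9, p_5 = 7. Add edge {7,9}. Now deg[9]=0, deg[7]=1.
Step 6: smallest deg-1 vertex = 7, p_6 = 5. Add edge {5,7}. Now deg[7]=0, deg[5]=1.
Step 7: smallest deg-1 vertex = 5, p_7 = 8. Add edge {5,8}. Now deg[5]=0, deg[8]=1.
Step 8: smallest deg-1 vertex = 8, p_8 = 10. Add edge {8,10}. Now deg[8]=0, deg[10]=1.
Step 9: smallest deg-1 vertex = 10, p_9 = 4. Add edge {4,10}. Now deg[10]=0, deg[4]=1.
Final: two remaining deg-1 vertices are 4, 11. Add edge {4,11}.

Answer: 1 8
2 9
3 5
4 6
7 9
5 7
5 8
8 10
4 10
4 11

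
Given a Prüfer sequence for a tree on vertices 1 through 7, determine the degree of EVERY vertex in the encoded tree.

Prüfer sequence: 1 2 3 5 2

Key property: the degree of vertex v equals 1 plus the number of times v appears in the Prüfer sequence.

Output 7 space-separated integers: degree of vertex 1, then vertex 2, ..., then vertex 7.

Answer: 2 3 2 1 2 1 1

Derivation:
p_1 = 1: count[1] becomes 1
p_2 = 2: count[2] becomes 1
p_3 = 3: count[3] becomes 1
p_4 = 5: count[5] becomes 1
p_5 = 2: count[2] becomes 2
Degrees (1 + count): deg[1]=1+1=2, deg[2]=1+2=3, deg[3]=1+1=2, deg[4]=1+0=1, deg[5]=1+1=2, deg[6]=1+0=1, deg[7]=1+0=1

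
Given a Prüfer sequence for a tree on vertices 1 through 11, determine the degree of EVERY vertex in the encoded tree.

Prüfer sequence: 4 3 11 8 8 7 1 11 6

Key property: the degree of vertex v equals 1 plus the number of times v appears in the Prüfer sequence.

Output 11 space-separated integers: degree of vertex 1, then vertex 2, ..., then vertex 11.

Answer: 2 1 2 2 1 2 2 3 1 1 3

Derivation:
p_1 = 4: count[4] becomes 1
p_2 = 3: count[3] becomes 1
p_3 = 11: count[11] becomes 1
p_4 = 8: count[8] becomes 1
p_5 = 8: count[8] becomes 2
p_6 = 7: count[7] becomes 1
p_7 = 1: count[1] becomes 1
p_8 = 11: count[11] becomes 2
p_9 = 6: count[6] becomes 1
Degrees (1 + count): deg[1]=1+1=2, deg[2]=1+0=1, deg[3]=1+1=2, deg[4]=1+1=2, deg[5]=1+0=1, deg[6]=1+1=2, deg[7]=1+1=2, deg[8]=1+2=3, deg[9]=1+0=1, deg[10]=1+0=1, deg[11]=1+2=3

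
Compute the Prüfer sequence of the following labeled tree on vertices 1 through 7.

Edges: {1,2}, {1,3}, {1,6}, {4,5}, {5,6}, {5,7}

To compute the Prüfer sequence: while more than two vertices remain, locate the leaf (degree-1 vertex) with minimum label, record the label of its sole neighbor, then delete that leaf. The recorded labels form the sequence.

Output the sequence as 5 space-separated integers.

Answer: 1 1 6 5 5

Derivation:
Step 1: leaves = {2,3,4,7}. Remove smallest leaf 2, emit neighbor 1.
Step 2: leaves = {3,4,7}. Remove smallest leaf 3, emit neighbor 1.
Step 3: leaves = {1,4,7}. Remove smallest leaf 1, emit neighbor 6.
Step 4: leaves = {4,6,7}. Remove smallest leaf 4, emit neighbor 5.
Step 5: leaves = {6,7}. Remove smallest leaf 6, emit neighbor 5.
Done: 2 vertices remain (5, 7). Sequence = [1 1 6 5 5]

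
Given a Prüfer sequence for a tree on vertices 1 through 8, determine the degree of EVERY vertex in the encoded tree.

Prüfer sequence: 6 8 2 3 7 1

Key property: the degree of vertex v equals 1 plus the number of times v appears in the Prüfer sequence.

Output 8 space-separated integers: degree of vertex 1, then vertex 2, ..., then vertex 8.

p_1 = 6: count[6] becomes 1
p_2 = 8: count[8] becomes 1
p_3 = 2: count[2] becomes 1
p_4 = 3: count[3] becomes 1
p_5 = 7: count[7] becomes 1
p_6 = 1: count[1] becomes 1
Degrees (1 + count): deg[1]=1+1=2, deg[2]=1+1=2, deg[3]=1+1=2, deg[4]=1+0=1, deg[5]=1+0=1, deg[6]=1+1=2, deg[7]=1+1=2, deg[8]=1+1=2

Answer: 2 2 2 1 1 2 2 2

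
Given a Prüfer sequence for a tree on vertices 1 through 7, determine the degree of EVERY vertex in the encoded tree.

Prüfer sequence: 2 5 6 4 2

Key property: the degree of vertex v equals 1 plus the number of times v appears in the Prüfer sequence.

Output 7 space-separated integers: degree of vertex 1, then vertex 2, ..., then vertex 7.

p_1 = 2: count[2] becomes 1
p_2 = 5: count[5] becomes 1
p_3 = 6: count[6] becomes 1
p_4 = 4: count[4] becomes 1
p_5 = 2: count[2] becomes 2
Degrees (1 + count): deg[1]=1+0=1, deg[2]=1+2=3, deg[3]=1+0=1, deg[4]=1+1=2, deg[5]=1+1=2, deg[6]=1+1=2, deg[7]=1+0=1

Answer: 1 3 1 2 2 2 1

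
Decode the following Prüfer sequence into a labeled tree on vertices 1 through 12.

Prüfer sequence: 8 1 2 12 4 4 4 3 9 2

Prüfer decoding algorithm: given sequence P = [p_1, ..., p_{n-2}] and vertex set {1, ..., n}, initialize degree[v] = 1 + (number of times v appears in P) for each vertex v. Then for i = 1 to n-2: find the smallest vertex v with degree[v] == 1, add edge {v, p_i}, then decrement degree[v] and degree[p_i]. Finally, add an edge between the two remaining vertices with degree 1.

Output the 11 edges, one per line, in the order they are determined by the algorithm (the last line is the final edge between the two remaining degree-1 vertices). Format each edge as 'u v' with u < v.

Answer: 5 8
1 6
1 2
7 12
4 8
4 10
4 11
3 4
3 9
2 9
2 12

Derivation:
Initial degrees: {1:2, 2:3, 3:2, 4:4, 5:1, 6:1, 7:1, 8:2, 9:2, 10:1, 11:1, 12:2}
Step 1: smallest deg-1 vertex = 5, p_1 = 8. Add edge {5,8}. Now deg[5]=0, deg[8]=1.
Step 2: smallest deg-1 vertex = 6, p_2 = 1. Add edge {1,6}. Now deg[6]=0, deg[1]=1.
Step 3: smallest deg-1 vertex = 1, p_3 = 2. Add edge {1,2}. Now deg[1]=0, deg[2]=2.
Step 4: smallest deg-1 vertex = 7, p_4 = 12. Add edge {7,12}. Now deg[7]=0, deg[12]=1.
Step 5: smallest deg-1 vertex = 8, p_5 = 4. Add edge {4,8}. Now deg[8]=0, deg[4]=3.
Step 6: smallest deg-1 vertex = 10, p_6 = 4. Add edge {4,10}. Now deg[10]=0, deg[4]=2.
Step 7: smallest deg-1 vertex = 11, p_7 = 4. Add edge {4,11}. Now deg[11]=0, deg[4]=1.
Step 8: smallest deg-1 vertex = 4, p_8 = 3. Add edge {3,4}. Now deg[4]=0, deg[3]=1.
Step 9: smallest deg-1 vertex = 3, p_9 = 9. Add edge {3,9}. Now deg[3]=0, deg[9]=1.
Step 10: smallest deg-1 vertex = 9, p_10 = 2. Add edge {2,9}. Now deg[9]=0, deg[2]=1.
Final: two remaining deg-1 vertices are 2, 12. Add edge {2,12}.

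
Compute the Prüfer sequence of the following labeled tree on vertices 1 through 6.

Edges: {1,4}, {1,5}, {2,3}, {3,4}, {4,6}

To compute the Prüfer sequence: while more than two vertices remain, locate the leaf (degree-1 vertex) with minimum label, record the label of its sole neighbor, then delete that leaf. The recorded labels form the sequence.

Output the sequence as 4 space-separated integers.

Step 1: leaves = {2,5,6}. Remove smallest leaf 2, emit neighbor 3.
Step 2: leaves = {3,5,6}. Remove smallest leaf 3, emit neighbor 4.
Step 3: leaves = {5,6}. Remove smallest leaf 5, emit neighbor 1.
Step 4: leaves = {1,6}. Remove smallest leaf 1, emit neighbor 4.
Done: 2 vertices remain (4, 6). Sequence = [3 4 1 4]

Answer: 3 4 1 4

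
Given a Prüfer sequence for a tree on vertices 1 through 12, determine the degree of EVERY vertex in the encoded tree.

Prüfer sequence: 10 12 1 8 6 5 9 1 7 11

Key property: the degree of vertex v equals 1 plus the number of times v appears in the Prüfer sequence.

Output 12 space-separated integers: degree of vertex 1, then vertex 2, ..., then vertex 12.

Answer: 3 1 1 1 2 2 2 2 2 2 2 2

Derivation:
p_1 = 10: count[10] becomes 1
p_2 = 12: count[12] becomes 1
p_3 = 1: count[1] becomes 1
p_4 = 8: count[8] becomes 1
p_5 = 6: count[6] becomes 1
p_6 = 5: count[5] becomes 1
p_7 = 9: count[9] becomes 1
p_8 = 1: count[1] becomes 2
p_9 = 7: count[7] becomes 1
p_10 = 11: count[11] becomes 1
Degrees (1 + count): deg[1]=1+2=3, deg[2]=1+0=1, deg[3]=1+0=1, deg[4]=1+0=1, deg[5]=1+1=2, deg[6]=1+1=2, deg[7]=1+1=2, deg[8]=1+1=2, deg[9]=1+1=2, deg[10]=1+1=2, deg[11]=1+1=2, deg[12]=1+1=2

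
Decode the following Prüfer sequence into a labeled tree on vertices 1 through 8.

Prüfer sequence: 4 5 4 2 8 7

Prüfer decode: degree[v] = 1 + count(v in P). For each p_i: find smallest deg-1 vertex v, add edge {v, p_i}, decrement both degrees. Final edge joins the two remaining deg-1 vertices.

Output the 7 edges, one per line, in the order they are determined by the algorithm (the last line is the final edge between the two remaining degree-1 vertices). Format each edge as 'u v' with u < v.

Initial degrees: {1:1, 2:2, 3:1, 4:3, 5:2, 6:1, 7:2, 8:2}
Step 1: smallest deg-1 vertex = 1, p_1 = 4. Add edge {1,4}. Now deg[1]=0, deg[4]=2.
Step 2: smallest deg-1 vertex = 3, p_2 = 5. Add edge {3,5}. Now deg[3]=0, deg[5]=1.
Step 3: smallest deg-1 vertex = 5, p_3 = 4. Add edge {4,5}. Now deg[5]=0, deg[4]=1.
Step 4: smallest deg-1 vertex = 4, p_4 = 2. Add edge {2,4}. Now deg[4]=0, deg[2]=1.
Step 5: smallest deg-1 vertex = 2, p_5 = 8. Add edge {2,8}. Now deg[2]=0, deg[8]=1.
Step 6: smallest deg-1 vertex = 6, p_6 = 7. Add edge {6,7}. Now deg[6]=0, deg[7]=1.
Final: two remaining deg-1 vertices are 7, 8. Add edge {7,8}.

Answer: 1 4
3 5
4 5
2 4
2 8
6 7
7 8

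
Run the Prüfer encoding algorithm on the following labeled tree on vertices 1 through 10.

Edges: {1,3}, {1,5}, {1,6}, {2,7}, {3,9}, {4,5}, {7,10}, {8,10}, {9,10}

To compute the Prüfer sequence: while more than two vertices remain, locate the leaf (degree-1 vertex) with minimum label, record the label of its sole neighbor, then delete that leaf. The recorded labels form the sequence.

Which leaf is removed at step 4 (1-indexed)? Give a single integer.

Answer: 6

Derivation:
Step 1: current leaves = {2,4,6,8}. Remove leaf 2 (neighbor: 7).
Step 2: current leaves = {4,6,7,8}. Remove leaf 4 (neighbor: 5).
Step 3: current leaves = {5,6,7,8}. Remove leaf 5 (neighbor: 1).
Step 4: current leaves = {6,7,8}. Remove leaf 6 (neighbor: 1).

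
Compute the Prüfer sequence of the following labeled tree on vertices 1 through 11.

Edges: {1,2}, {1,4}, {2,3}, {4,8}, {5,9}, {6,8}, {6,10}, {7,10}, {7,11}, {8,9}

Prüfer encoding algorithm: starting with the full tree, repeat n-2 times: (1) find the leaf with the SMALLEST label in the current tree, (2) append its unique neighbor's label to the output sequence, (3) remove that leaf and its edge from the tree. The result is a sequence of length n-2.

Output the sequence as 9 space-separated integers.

Answer: 2 1 4 8 9 8 6 10 7

Derivation:
Step 1: leaves = {3,5,11}. Remove smallest leaf 3, emit neighbor 2.
Step 2: leaves = {2,5,11}. Remove smallest leaf 2, emit neighbor 1.
Step 3: leaves = {1,5,11}. Remove smallest leaf 1, emit neighbor 4.
Step 4: leaves = {4,5,11}. Remove smallest leaf 4, emit neighbor 8.
Step 5: leaves = {5,11}. Remove smallest leaf 5, emit neighbor 9.
Step 6: leaves = {9,11}. Remove smallest leaf 9, emit neighbor 8.
Step 7: leaves = {8,11}. Remove smallest leaf 8, emit neighbor 6.
Step 8: leaves = {6,11}. Remove smallest leaf 6, emit neighbor 10.
Step 9: leaves = {10,11}. Remove smallest leaf 10, emit neighbor 7.
Done: 2 vertices remain (7, 11). Sequence = [2 1 4 8 9 8 6 10 7]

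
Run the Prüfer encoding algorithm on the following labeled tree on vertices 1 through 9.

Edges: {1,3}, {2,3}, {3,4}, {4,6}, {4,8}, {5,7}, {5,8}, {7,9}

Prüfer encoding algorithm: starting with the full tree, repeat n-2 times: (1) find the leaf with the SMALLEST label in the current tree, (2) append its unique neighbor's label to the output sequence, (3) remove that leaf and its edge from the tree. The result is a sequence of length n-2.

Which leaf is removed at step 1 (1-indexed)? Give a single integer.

Answer: 1

Derivation:
Step 1: current leaves = {1,2,6,9}. Remove leaf 1 (neighbor: 3).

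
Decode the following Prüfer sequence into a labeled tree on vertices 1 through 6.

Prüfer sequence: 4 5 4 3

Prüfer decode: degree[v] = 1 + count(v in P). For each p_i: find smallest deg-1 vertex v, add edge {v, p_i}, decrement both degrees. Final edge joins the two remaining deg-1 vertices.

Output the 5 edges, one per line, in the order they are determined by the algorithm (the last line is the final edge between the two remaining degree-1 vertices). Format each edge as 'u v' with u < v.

Initial degrees: {1:1, 2:1, 3:2, 4:3, 5:2, 6:1}
Step 1: smallest deg-1 vertex = 1, p_1 = 4. Add edge {1,4}. Now deg[1]=0, deg[4]=2.
Step 2: smallest deg-1 vertex = 2, p_2 = 5. Add edge {2,5}. Now deg[2]=0, deg[5]=1.
Step 3: smallest deg-1 vertex = 5, p_3 = 4. Add edge {4,5}. Now deg[5]=0, deg[4]=1.
Step 4: smallest deg-1 vertex = 4, p_4 = 3. Add edge {3,4}. Now deg[4]=0, deg[3]=1.
Final: two remaining deg-1 vertices are 3, 6. Add edge {3,6}.

Answer: 1 4
2 5
4 5
3 4
3 6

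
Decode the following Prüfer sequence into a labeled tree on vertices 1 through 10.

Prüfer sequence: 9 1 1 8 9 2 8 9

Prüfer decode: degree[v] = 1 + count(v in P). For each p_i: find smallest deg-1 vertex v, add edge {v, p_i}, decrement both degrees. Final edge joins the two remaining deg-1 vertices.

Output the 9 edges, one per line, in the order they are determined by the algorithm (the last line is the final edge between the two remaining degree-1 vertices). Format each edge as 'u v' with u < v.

Answer: 3 9
1 4
1 5
1 8
6 9
2 7
2 8
8 9
9 10

Derivation:
Initial degrees: {1:3, 2:2, 3:1, 4:1, 5:1, 6:1, 7:1, 8:3, 9:4, 10:1}
Step 1: smallest deg-1 vertex = 3, p_1 = 9. Add edge {3,9}. Now deg[3]=0, deg[9]=3.
Step 2: smallest deg-1 vertex = 4, p_2 = 1. Add edge {1,4}. Now deg[4]=0, deg[1]=2.
Step 3: smallest deg-1 vertex = 5, p_3 = 1. Add edge {1,5}. Now deg[5]=0, deg[1]=1.
Step 4: smallest deg-1 vertex = 1, p_4 = 8. Add edge {1,8}. Now deg[1]=0, deg[8]=2.
Step 5: smallest deg-1 vertex = 6, p_5 = 9. Add edge {6,9}. Now deg[6]=0, deg[9]=2.
Step 6: smallest deg-1 vertex = 7, p_6 = 2. Add edge {2,7}. Now deg[7]=0, deg[2]=1.
Step 7: smallest deg-1 vertex = 2, p_7 = 8. Add edge {2,8}. Now deg[2]=0, deg[8]=1.
Step 8: smallest deg-1 vertex = 8, p_8 = 9. Add edge {8,9}. Now deg[8]=0, deg[9]=1.
Final: two remaining deg-1 vertices are 9, 10. Add edge {9,10}.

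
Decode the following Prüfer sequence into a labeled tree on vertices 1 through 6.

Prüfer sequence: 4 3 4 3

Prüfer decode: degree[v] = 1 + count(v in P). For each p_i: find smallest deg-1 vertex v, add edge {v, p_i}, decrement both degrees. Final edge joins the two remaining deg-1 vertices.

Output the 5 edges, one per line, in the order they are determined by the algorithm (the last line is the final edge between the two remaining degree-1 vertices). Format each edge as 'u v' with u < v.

Answer: 1 4
2 3
4 5
3 4
3 6

Derivation:
Initial degrees: {1:1, 2:1, 3:3, 4:3, 5:1, 6:1}
Step 1: smallest deg-1 vertex = 1, p_1 = 4. Add edge {1,4}. Now deg[1]=0, deg[4]=2.
Step 2: smallest deg-1 vertex = 2, p_2 = 3. Add edge {2,3}. Now deg[2]=0, deg[3]=2.
Step 3: smallest deg-1 vertex = 5, p_3 = 4. Add edge {4,5}. Now deg[5]=0, deg[4]=1.
Step 4: smallest deg-1 vertex = 4, p_4 = 3. Add edge {3,4}. Now deg[4]=0, deg[3]=1.
Final: two remaining deg-1 vertices are 3, 6. Add edge {3,6}.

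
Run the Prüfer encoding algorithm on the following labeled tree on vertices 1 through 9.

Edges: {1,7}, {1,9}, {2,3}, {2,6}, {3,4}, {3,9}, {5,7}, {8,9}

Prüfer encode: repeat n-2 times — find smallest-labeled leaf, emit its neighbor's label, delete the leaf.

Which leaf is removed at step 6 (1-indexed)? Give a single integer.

Answer: 7

Derivation:
Step 1: current leaves = {4,5,6,8}. Remove leaf 4 (neighbor: 3).
Step 2: current leaves = {5,6,8}. Remove leaf 5 (neighbor: 7).
Step 3: current leaves = {6,7,8}. Remove leaf 6 (neighbor: 2).
Step 4: current leaves = {2,7,8}. Remove leaf 2 (neighbor: 3).
Step 5: current leaves = {3,7,8}. Remove leaf 3 (neighbor: 9).
Step 6: current leaves = {7,8}. Remove leaf 7 (neighbor: 1).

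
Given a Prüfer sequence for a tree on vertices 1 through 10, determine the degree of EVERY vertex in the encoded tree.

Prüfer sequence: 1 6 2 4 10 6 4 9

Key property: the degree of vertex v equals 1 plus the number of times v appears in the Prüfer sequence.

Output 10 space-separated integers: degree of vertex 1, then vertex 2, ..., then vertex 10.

Answer: 2 2 1 3 1 3 1 1 2 2

Derivation:
p_1 = 1: count[1] becomes 1
p_2 = 6: count[6] becomes 1
p_3 = 2: count[2] becomes 1
p_4 = 4: count[4] becomes 1
p_5 = 10: count[10] becomes 1
p_6 = 6: count[6] becomes 2
p_7 = 4: count[4] becomes 2
p_8 = 9: count[9] becomes 1
Degrees (1 + count): deg[1]=1+1=2, deg[2]=1+1=2, deg[3]=1+0=1, deg[4]=1+2=3, deg[5]=1+0=1, deg[6]=1+2=3, deg[7]=1+0=1, deg[8]=1+0=1, deg[9]=1+1=2, deg[10]=1+1=2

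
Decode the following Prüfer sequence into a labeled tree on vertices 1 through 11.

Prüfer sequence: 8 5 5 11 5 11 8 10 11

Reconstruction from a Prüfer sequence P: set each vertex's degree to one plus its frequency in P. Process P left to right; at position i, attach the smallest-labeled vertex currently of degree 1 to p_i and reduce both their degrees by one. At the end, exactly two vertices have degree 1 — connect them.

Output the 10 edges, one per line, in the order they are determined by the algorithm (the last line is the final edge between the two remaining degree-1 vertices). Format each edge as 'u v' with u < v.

Initial degrees: {1:1, 2:1, 3:1, 4:1, 5:4, 6:1, 7:1, 8:3, 9:1, 10:2, 11:4}
Step 1: smallest deg-1 vertex = 1, p_1 = 8. Add edge {1,8}. Now deg[1]=0, deg[8]=2.
Step 2: smallest deg-1 vertex = 2, p_2 = 5. Add edge {2,5}. Now deg[2]=0, deg[5]=3.
Step 3: smallest deg-1 vertex = 3, p_3 = 5. Add edge {3,5}. Now deg[3]=0, deg[5]=2.
Step 4: smallest deg-1 vertex = 4, p_4 = 11. Add edge {4,11}. Now deg[4]=0, deg[11]=3.
Step 5: smallest deg-1 vertex = 6, p_5 = 5. Add edge {5,6}. Now deg[6]=0, deg[5]=1.
Step 6: smallest deg-1 vertex = 5, p_6 = 11. Add edge {5,11}. Now deg[5]=0, deg[11]=2.
Step 7: smallest deg-1 vertex = 7, p_7 = 8. Add edge {7,8}. Now deg[7]=0, deg[8]=1.
Step 8: smallest deg-1 vertex = 8, p_8 = 10. Add edge {8,10}. Now deg[8]=0, deg[10]=1.
Step 9: smallest deg-1 vertex = 9, p_9 = 11. Add edge {9,11}. Now deg[9]=0, deg[11]=1.
Final: two remaining deg-1 vertices are 10, 11. Add edge {10,11}.

Answer: 1 8
2 5
3 5
4 11
5 6
5 11
7 8
8 10
9 11
10 11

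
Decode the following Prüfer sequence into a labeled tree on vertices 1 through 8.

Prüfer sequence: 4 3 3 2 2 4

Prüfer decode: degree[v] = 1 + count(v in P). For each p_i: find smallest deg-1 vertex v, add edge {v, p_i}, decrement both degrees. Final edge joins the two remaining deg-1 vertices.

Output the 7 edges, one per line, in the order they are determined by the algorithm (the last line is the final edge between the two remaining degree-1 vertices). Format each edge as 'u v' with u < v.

Answer: 1 4
3 5
3 6
2 3
2 7
2 4
4 8

Derivation:
Initial degrees: {1:1, 2:3, 3:3, 4:3, 5:1, 6:1, 7:1, 8:1}
Step 1: smallest deg-1 vertex = 1, p_1 = 4. Add edge {1,4}. Now deg[1]=0, deg[4]=2.
Step 2: smallest deg-1 vertex = 5, p_2 = 3. Add edge {3,5}. Now deg[5]=0, deg[3]=2.
Step 3: smallest deg-1 vertex = 6, p_3 = 3. Add edge {3,6}. Now deg[6]=0, deg[3]=1.
Step 4: smallest deg-1 vertex = 3, p_4 = 2. Add edge {2,3}. Now deg[3]=0, deg[2]=2.
Step 5: smallest deg-1 vertex = 7, p_5 = 2. Add edge {2,7}. Now deg[7]=0, deg[2]=1.
Step 6: smallest deg-1 vertex = 2, p_6 = 4. Add edge {2,4}. Now deg[2]=0, deg[4]=1.
Final: two remaining deg-1 vertices are 4, 8. Add edge {4,8}.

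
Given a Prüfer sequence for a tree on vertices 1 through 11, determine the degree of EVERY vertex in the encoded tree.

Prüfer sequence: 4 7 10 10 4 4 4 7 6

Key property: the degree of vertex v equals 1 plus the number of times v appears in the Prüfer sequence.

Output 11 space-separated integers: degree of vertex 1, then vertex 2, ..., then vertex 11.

p_1 = 4: count[4] becomes 1
p_2 = 7: count[7] becomes 1
p_3 = 10: count[10] becomes 1
p_4 = 10: count[10] becomes 2
p_5 = 4: count[4] becomes 2
p_6 = 4: count[4] becomes 3
p_7 = 4: count[4] becomes 4
p_8 = 7: count[7] becomes 2
p_9 = 6: count[6] becomes 1
Degrees (1 + count): deg[1]=1+0=1, deg[2]=1+0=1, deg[3]=1+0=1, deg[4]=1+4=5, deg[5]=1+0=1, deg[6]=1+1=2, deg[7]=1+2=3, deg[8]=1+0=1, deg[9]=1+0=1, deg[10]=1+2=3, deg[11]=1+0=1

Answer: 1 1 1 5 1 2 3 1 1 3 1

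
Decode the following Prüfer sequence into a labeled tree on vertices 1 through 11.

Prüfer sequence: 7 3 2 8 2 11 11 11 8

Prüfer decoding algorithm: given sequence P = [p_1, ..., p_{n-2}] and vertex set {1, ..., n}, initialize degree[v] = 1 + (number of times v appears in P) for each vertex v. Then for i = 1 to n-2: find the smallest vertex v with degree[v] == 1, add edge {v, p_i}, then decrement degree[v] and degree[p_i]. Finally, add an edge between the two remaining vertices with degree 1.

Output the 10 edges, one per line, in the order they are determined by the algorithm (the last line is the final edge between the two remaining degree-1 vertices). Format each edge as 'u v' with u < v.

Initial degrees: {1:1, 2:3, 3:2, 4:1, 5:1, 6:1, 7:2, 8:3, 9:1, 10:1, 11:4}
Step 1: smallest deg-1 vertex = 1, p_1 = 7. Add edge {1,7}. Now deg[1]=0, deg[7]=1.
Step 2: smallest deg-1 vertex = 4, p_2 = 3. Add edge {3,4}. Now deg[4]=0, deg[3]=1.
Step 3: smallest deg-1 vertex = 3, p_3 = 2. Add edge {2,3}. Now deg[3]=0, deg[2]=2.
Step 4: smallest deg-1 vertex = 5, p_4 = 8. Add edge {5,8}. Now deg[5]=0, deg[8]=2.
Step 5: smallest deg-1 vertex = 6, p_5 = 2. Add edge {2,6}. Now deg[6]=0, deg[2]=1.
Step 6: smallest deg-1 vertex = 2, p_6 = 11. Add edge {2,11}. Now deg[2]=0, deg[11]=3.
Step 7: smallest deg-1 vertex = 7, p_7 = 11. Add edge {7,11}. Now deg[7]=0, deg[11]=2.
Step 8: smallest deg-1 vertex = 9, p_8 = 11. Add edge {9,11}. Now deg[9]=0, deg[11]=1.
Step 9: smallest deg-1 vertex = 10, p_9 = 8. Add edge {8,10}. Now deg[10]=0, deg[8]=1.
Final: two remaining deg-1 vertices are 8, 11. Add edge {8,11}.

Answer: 1 7
3 4
2 3
5 8
2 6
2 11
7 11
9 11
8 10
8 11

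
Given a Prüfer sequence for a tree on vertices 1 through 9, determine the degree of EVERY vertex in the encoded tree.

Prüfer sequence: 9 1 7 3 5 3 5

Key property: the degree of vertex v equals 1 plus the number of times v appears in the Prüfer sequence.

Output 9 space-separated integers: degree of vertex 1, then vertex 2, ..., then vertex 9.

p_1 = 9: count[9] becomes 1
p_2 = 1: count[1] becomes 1
p_3 = 7: count[7] becomes 1
p_4 = 3: count[3] becomes 1
p_5 = 5: count[5] becomes 1
p_6 = 3: count[3] becomes 2
p_7 = 5: count[5] becomes 2
Degrees (1 + count): deg[1]=1+1=2, deg[2]=1+0=1, deg[3]=1+2=3, deg[4]=1+0=1, deg[5]=1+2=3, deg[6]=1+0=1, deg[7]=1+1=2, deg[8]=1+0=1, deg[9]=1+1=2

Answer: 2 1 3 1 3 1 2 1 2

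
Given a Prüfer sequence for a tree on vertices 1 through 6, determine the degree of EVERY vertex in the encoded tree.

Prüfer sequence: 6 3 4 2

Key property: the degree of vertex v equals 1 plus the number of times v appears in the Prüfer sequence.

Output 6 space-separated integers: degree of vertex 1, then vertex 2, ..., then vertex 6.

Answer: 1 2 2 2 1 2

Derivation:
p_1 = 6: count[6] becomes 1
p_2 = 3: count[3] becomes 1
p_3 = 4: count[4] becomes 1
p_4 = 2: count[2] becomes 1
Degrees (1 + count): deg[1]=1+0=1, deg[2]=1+1=2, deg[3]=1+1=2, deg[4]=1+1=2, deg[5]=1+0=1, deg[6]=1+1=2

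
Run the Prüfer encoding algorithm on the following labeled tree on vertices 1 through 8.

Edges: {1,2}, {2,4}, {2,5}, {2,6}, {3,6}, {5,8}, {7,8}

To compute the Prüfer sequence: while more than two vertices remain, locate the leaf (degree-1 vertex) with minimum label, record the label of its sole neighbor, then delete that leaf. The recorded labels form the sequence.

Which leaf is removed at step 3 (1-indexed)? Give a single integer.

Answer: 4

Derivation:
Step 1: current leaves = {1,3,4,7}. Remove leaf 1 (neighbor: 2).
Step 2: current leaves = {3,4,7}. Remove leaf 3 (neighbor: 6).
Step 3: current leaves = {4,6,7}. Remove leaf 4 (neighbor: 2).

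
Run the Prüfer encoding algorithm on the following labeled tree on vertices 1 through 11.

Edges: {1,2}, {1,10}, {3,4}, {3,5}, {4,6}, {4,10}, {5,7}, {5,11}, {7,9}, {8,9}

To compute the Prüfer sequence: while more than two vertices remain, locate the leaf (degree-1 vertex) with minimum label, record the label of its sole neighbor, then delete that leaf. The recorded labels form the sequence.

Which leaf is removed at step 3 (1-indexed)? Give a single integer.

Answer: 6

Derivation:
Step 1: current leaves = {2,6,8,11}. Remove leaf 2 (neighbor: 1).
Step 2: current leaves = {1,6,8,11}. Remove leaf 1 (neighbor: 10).
Step 3: current leaves = {6,8,10,11}. Remove leaf 6 (neighbor: 4).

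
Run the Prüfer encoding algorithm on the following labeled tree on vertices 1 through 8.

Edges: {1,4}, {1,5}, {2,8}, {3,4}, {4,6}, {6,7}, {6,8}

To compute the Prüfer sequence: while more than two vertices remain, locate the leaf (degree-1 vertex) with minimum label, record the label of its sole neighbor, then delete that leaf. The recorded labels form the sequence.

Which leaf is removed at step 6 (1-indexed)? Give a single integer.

Answer: 7

Derivation:
Step 1: current leaves = {2,3,5,7}. Remove leaf 2 (neighbor: 8).
Step 2: current leaves = {3,5,7,8}. Remove leaf 3 (neighbor: 4).
Step 3: current leaves = {5,7,8}. Remove leaf 5 (neighbor: 1).
Step 4: current leaves = {1,7,8}. Remove leaf 1 (neighbor: 4).
Step 5: current leaves = {4,7,8}. Remove leaf 4 (neighbor: 6).
Step 6: current leaves = {7,8}. Remove leaf 7 (neighbor: 6).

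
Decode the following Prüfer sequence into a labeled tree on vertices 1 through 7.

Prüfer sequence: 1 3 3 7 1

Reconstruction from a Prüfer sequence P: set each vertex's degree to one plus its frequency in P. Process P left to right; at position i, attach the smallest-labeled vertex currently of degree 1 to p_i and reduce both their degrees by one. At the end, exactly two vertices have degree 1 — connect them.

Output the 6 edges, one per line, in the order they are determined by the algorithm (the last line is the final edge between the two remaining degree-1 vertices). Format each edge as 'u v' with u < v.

Answer: 1 2
3 4
3 5
3 7
1 6
1 7

Derivation:
Initial degrees: {1:3, 2:1, 3:3, 4:1, 5:1, 6:1, 7:2}
Step 1: smallest deg-1 vertex = 2, p_1 = 1. Add edge {1,2}. Now deg[2]=0, deg[1]=2.
Step 2: smallest deg-1 vertex = 4, p_2 = 3. Add edge {3,4}. Now deg[4]=0, deg[3]=2.
Step 3: smallest deg-1 vertex = 5, p_3 = 3. Add edge {3,5}. Now deg[5]=0, deg[3]=1.
Step 4: smallest deg-1 vertex = 3, p_4 = 7. Add edge {3,7}. Now deg[3]=0, deg[7]=1.
Step 5: smallest deg-1 vertex = 6, p_5 = 1. Add edge {1,6}. Now deg[6]=0, deg[1]=1.
Final: two remaining deg-1 vertices are 1, 7. Add edge {1,7}.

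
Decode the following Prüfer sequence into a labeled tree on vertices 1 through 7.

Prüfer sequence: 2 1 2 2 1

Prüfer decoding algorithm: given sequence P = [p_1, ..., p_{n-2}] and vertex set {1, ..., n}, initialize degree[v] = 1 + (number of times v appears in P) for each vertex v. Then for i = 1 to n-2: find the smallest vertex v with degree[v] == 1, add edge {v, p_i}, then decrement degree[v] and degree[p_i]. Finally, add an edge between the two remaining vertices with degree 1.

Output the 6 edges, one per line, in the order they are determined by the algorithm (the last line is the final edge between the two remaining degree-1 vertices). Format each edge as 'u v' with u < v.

Answer: 2 3
1 4
2 5
2 6
1 2
1 7

Derivation:
Initial degrees: {1:3, 2:4, 3:1, 4:1, 5:1, 6:1, 7:1}
Step 1: smallest deg-1 vertex = 3, p_1 = 2. Add edge {2,3}. Now deg[3]=0, deg[2]=3.
Step 2: smallest deg-1 vertex = 4, p_2 = 1. Add edge {1,4}. Now deg[4]=0, deg[1]=2.
Step 3: smallest deg-1 vertex = 5, p_3 = 2. Add edge {2,5}. Now deg[5]=0, deg[2]=2.
Step 4: smallest deg-1 vertex = 6, p_4 = 2. Add edge {2,6}. Now deg[6]=0, deg[2]=1.
Step 5: smallest deg-1 vertex = 2, p_5 = 1. Add edge {1,2}. Now deg[2]=0, deg[1]=1.
Final: two remaining deg-1 vertices are 1, 7. Add edge {1,7}.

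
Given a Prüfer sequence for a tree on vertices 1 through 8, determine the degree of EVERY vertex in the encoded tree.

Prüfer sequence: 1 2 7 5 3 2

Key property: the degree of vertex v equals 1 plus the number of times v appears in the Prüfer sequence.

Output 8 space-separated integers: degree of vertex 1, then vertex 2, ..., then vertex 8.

p_1 = 1: count[1] becomes 1
p_2 = 2: count[2] becomes 1
p_3 = 7: count[7] becomes 1
p_4 = 5: count[5] becomes 1
p_5 = 3: count[3] becomes 1
p_6 = 2: count[2] becomes 2
Degrees (1 + count): deg[1]=1+1=2, deg[2]=1+2=3, deg[3]=1+1=2, deg[4]=1+0=1, deg[5]=1+1=2, deg[6]=1+0=1, deg[7]=1+1=2, deg[8]=1+0=1

Answer: 2 3 2 1 2 1 2 1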